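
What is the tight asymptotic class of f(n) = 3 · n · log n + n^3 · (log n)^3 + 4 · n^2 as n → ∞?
f(n) ∈ Θ(n^3 · (log n)^3)

Compare the terms by growth order. For large n, n^a · (log n)^b dominates n^a' · (log n)^b' iff a > a', or (a = a' and b > b'). Ranking the 3 terms shows the dominant one is n^3 · (log n)^3. Hence f(n) ∈ Θ(n^3 · (log n)^3).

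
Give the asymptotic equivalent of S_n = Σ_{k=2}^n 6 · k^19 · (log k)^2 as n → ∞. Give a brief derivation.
S_n ~ 3 · n^20 · (log n)^2 / 10

By integral comparison, S_n = ∫_1^n 6 · x^19 · (log x)^2 dx + O(n^19 · (log n)^2). For the integral, the leading term of ∫_1^n x^19 (log x)^2 dx is n^20/20 · (log n)^2 (by repeated integration by parts; each step lowers the log-exponent and produces a relatively O(1/log n) correction). Hence S_n ~ 3 · n^20 · (log n)^2 / 10.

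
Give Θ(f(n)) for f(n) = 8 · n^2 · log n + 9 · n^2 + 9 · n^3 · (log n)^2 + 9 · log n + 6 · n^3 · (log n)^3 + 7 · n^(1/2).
f(n) ∈ Θ(n^3 · (log n)^3)

Compare the terms by growth order. For large n, n^a · (log n)^b dominates n^a' · (log n)^b' iff a > a', or (a = a' and b > b'). Ranking the 6 terms shows the dominant one is 6 · n^3 · (log n)^3. Hence f(n) ∈ Θ(n^3 · (log n)^3).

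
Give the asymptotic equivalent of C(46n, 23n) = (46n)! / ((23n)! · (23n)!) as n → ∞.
C(46n, 23n) ~ (4)^(23n) · sqrt(1/(π·23n))

Write N = 23n. Apply Stirling to each factorial:
  (2N)! ~ sqrt(2π·2N) · (2N/e)^(2N),
  N! ~ sqrt(2π N) · (N/e)^N,
  (1N)! ~ sqrt(2π·1N) · (1N/e)^(1N).
The exponential factors combine to (2N)^(2N) / (N^N · (1N)^(1N)) = 2^(2N)/1^(1N) = (2^2/1^1)^N = (4)^N.
The square-root prefactors combine to sqrt(2π·2N) / (sqrt(2π N)·sqrt(2π·1N)) = sqrt(2 / (2π·1·N)) = sqrt(1/(π·23n)).
Substituting N = 23n: C(46n, 23n) ~ (4)^(23n) · sqrt(1/(π·23n)).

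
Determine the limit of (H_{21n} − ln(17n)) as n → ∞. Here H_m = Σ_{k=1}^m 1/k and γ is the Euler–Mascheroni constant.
lim = ln(21/17) + γ

By Euler-Maclaurin, H_m = ln m + γ + O(1/m). So
  H_{21n} − ln(17n) = ln(21n) + γ − ln(17n) + O(1/n)
                       = ln(21/17) + γ + O(1/n).
Hence the limit is ln(21/17) + γ.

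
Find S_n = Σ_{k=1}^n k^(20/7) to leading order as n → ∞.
S_n ~ (7/27) · n^(27/7)

Integral comparison: Σ_{k=1}^n k^(20/7) = ∫_0^n x^(20/7) dx + O(n^(20/7)). The integral is n^(1 + 20/7) / (1 + 20/7) = n^((20+7)/7) / ((20+7)/7) = (7/27) · n^(27/7).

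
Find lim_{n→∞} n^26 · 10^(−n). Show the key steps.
lim = 0

Exponentials with base > 1 dominate every fixed polynomial: for any fixed c, n^c / 10^n → 0 as n → ∞ (e.g. by the ratio test, or by writing 10^n = e^(n ln 10) and noting e^(n ln 10) / n^c → ∞). Hence n^26 · 10^(−n) = n^26 / 10^n → 0.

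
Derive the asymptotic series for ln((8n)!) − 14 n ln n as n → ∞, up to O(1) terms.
ln((8n)!) − 14 n ln n = −6 n ln n + 8(ln 8 − 1) n + (1/2) ln(2π·8n) + O(1/n)

Stirling: ln((8n)!) = 8n ln(8n) − 8n + (1/2) ln(2π·8n) + O(1/n).
Expand 8n ln(8n) = 8n (ln n + ln 8) = 8n ln n + 8n ln 8.
Subtract 14n ln n: leading term is (8 − 14) n ln n = −6 n ln n. The next term is 8n ln 8 − 8n = 8(ln 8 − 1) n. Then the (1/2) ln(2π·8n) correction.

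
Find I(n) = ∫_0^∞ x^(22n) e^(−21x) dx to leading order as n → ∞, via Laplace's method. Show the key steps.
I(n) ~ (sqrt(2π·22n) / 21) · (22n/(21e))^(22n)

Write the integrand as exp(22n ln x − 21x) and set f(x) = 22n ln x − 21x. Then f'(x) = 22n/x − 21 = 0 at x* = 22n/21, and f''(x*) = −22n/x*^2 = −21^2/(22n). Laplace's method (interior maximum) gives
  I(n) ~ e^(f(x*)) · sqrt(2π / |f''(x*)|)
        = exp(22n ln(22n/21) − 22n) · sqrt(2π · 22n / 21^2)
        = (22n/21)^(22n) e^(−22n) · sqrt(2π·22n) / 21
        = (sqrt(2π·22n) / 21) · (22n/(21e))^(22n).
This matches Γ(22n+1)/21^(22n+1) with Stirling applied to Γ.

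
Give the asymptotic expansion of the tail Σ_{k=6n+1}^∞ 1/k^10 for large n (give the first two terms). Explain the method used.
Σ_{k>6n} 1/k^10 = 1/(9 · (6n)^9) − 1/(2 · (6n)^10) + O(1/(6n)^11)

Compare to the integral: ∫_{6n}^∞ x^(−10) dx = [−x^(−9)/9]_{6n}^∞ = 1/((10−1)·(6n)^9). The Euler-Maclaurin correction adds −f(6n)/2 = −1/(2·(6n)^10). Euler-Maclaurin then gives
  Σ_{k>6n} 1/k^10 = ∫_{6n}^∞ dx/x^10 − 1/(2·(6n)^10) + O(1/(6n)^11).
(Equivalently this is ζ(10) − Σ_{k≤6n} 1/k^10.)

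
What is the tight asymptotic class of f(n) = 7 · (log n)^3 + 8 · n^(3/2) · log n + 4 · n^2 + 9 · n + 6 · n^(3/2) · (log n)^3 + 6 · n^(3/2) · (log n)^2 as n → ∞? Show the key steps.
f(n) ∈ Θ(n^2)

Compare the terms by growth order. For large n, n^a · (log n)^b dominates n^a' · (log n)^b' iff a > a', or (a = a' and b > b'). Ranking the 6 terms shows the dominant one is 4 · n^2. Hence f(n) ∈ Θ(n^2).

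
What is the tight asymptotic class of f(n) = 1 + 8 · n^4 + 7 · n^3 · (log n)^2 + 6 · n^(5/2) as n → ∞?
f(n) ∈ Θ(n^4)

Compare the terms by growth order. For large n, n^a · (log n)^b dominates n^a' · (log n)^b' iff a > a', or (a = a' and b > b'). Ranking the 4 terms shows the dominant one is 8 · n^4. Hence f(n) ∈ Θ(n^4).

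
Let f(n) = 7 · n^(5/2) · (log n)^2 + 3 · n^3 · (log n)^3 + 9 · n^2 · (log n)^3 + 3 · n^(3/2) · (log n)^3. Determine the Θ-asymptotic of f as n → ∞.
f(n) ∈ Θ(n^3 · (log n)^3)

Compare the terms by growth order. For large n, n^a · (log n)^b dominates n^a' · (log n)^b' iff a > a', or (a = a' and b > b'). Ranking the 4 terms shows the dominant one is 3 · n^3 · (log n)^3. Hence f(n) ∈ Θ(n^3 · (log n)^3).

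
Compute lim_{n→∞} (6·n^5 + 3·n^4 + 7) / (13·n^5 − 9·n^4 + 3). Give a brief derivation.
lim = 6/13

For large n the leading n^5 terms dominate both numerator and denominator. Dividing top and bottom by n^5, every other term tends to 0, leaving 6/13.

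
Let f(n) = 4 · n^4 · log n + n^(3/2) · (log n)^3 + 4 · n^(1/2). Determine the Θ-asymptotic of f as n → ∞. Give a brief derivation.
f(n) ∈ Θ(n^4 · log n)

Compare the terms by growth order. For large n, n^a · (log n)^b dominates n^a' · (log n)^b' iff a > a', or (a = a' and b > b'). Ranking the 3 terms shows the dominant one is 4 · n^4 · log n. Hence f(n) ∈ Θ(n^4 · log n).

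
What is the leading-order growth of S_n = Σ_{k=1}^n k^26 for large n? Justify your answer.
S_n ~ n^27 / 27

By integral comparison (Euler-Maclaurin), Σ_{k=1}^n k^26 = ∫_0^n x^26 dx + O(n^26) = n^27/27 + O(n^26). (Equivalently, Faulhaber's formula gives the same leading term.)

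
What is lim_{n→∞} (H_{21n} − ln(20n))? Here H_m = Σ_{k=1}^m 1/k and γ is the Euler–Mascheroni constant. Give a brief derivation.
lim = ln(21/20) + γ

By Euler-Maclaurin, H_m = ln m + γ + O(1/m). So
  H_{21n} − ln(20n) = ln(21n) + γ − ln(20n) + O(1/n)
                       = ln(21/20) + γ + O(1/n).
Hence the limit is ln(21/20) + γ.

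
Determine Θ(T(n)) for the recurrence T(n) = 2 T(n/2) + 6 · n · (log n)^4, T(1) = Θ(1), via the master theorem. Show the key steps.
T(n) = Θ(n · (log n)^5)

Here log_2 2 = 1 and f(n) = 6 · n · (log n)^4 = Θ(n^(log_2 2) · (log n)^4). This is the extended Case 2 of the master theorem (f matches the critical exponent up to log factors), giving T(n) = Θ(n^(log_2 2) · (log n)^(4+1)) = Θ(n · (log n)^5).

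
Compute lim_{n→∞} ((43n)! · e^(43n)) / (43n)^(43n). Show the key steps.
lim = ∞

Stirling: (43n)! ~ sqrt(2π·43n) · (43n/e)^(43n). Hence
  (43n)! · e^(43n) / (43n)^(43n) ~ sqrt(2π·43n) = sqrt(2π·43) · sqrt(n) → ∞.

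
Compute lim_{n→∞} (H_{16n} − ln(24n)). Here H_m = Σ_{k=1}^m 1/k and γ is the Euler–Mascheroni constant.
lim = ln(2/3) + γ

By Euler-Maclaurin, H_m = ln m + γ + O(1/m). So
  H_{16n} − ln(24n) = ln(16n) + γ − ln(24n) + O(1/n)
                       = ln(16/24) + γ + O(1/n).
Hence the limit is ln(16/24) + γ (= ln(2/3)).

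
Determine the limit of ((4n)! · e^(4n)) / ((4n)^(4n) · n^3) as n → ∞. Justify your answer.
lim = 0

Stirling: (4n)! ~ sqrt(2π·4n) · (4n/e)^(4n). Hence
  (4n)! · e^(4n) / (4n)^(4n) ~ sqrt(2π·4n).
Dividing by n^3: sqrt(2π·4n) / n^3 = sqrt(2π·4) · n^((1−6)/2), so the expression behaves like sqrt(2π·4) · n^((1−6)/2) → 0.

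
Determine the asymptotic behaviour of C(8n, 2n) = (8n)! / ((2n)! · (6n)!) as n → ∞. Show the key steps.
C(8n, 2n) ~ (256/27)^(2n) · sqrt(2/(3π·2n))

Write N = 2n. Apply Stirling to each factorial:
  (4N)! ~ sqrt(2π·4N) · (4N/e)^(4N),
  N! ~ sqrt(2π N) · (N/e)^N,
  (3N)! ~ sqrt(2π·3N) · (3N/e)^(3N).
The exponential factors combine to (4N)^(4N) / (N^N · (3N)^(3N)) = 4^(4N)/3^(3N) = (4^4/3^3)^N = (256/27)^N.
The square-root prefactors combine to sqrt(2π·4N) / (sqrt(2π N)·sqrt(2π·3N)) = sqrt(4 / (2π·3·N)) = sqrt(2/(3π·2n)).
Substituting N = 2n: C(8n, 2n) ~ (256/27)^(2n) · sqrt(2/(3π·2n)).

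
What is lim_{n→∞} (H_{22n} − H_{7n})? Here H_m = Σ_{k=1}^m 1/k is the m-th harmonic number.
lim = ln(22/7)

Euler-Maclaurin gives H_m = ln m + γ + 1/(2m) + O(1/m^2). The γ and O(1/m) terms cancel in the difference:
  H_{22n} − H_{7n} = ln(22n) − ln(7n) + O(1/n) = ln(22/7) + O(1/n).
Hence the limit is ln(22/7).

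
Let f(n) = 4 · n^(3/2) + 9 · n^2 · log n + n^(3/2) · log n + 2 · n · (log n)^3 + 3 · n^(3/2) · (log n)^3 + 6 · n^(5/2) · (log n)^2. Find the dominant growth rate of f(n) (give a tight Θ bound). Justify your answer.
f(n) ∈ Θ(n^(5/2) · (log n)^2)

Compare the terms by growth order. For large n, n^a · (log n)^b dominates n^a' · (log n)^b' iff a > a', or (a = a' and b > b'). Ranking the 6 terms shows the dominant one is 6 · n^(5/2) · (log n)^2. Hence f(n) ∈ Θ(n^(5/2) · (log n)^2).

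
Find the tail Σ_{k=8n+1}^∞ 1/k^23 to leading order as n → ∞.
Σ_{k>8n} 1/k^23 ~ 1/(22 · (8n)^22)

Compare to the integral: ∫_{8n}^∞ x^(−23) dx = [−x^(−22)/22]_{8n}^∞ = 1/((23−1)·(8n)^22). Euler-Maclaurin then gives
  Σ_{k>8n} 1/k^23 = ∫_{8n}^∞ dx/x^23 − 1/(2·(8n)^23) + O(1/(8n)^24).
(Equivalently this is ζ(23) − Σ_{k≤8n} 1/k^23.)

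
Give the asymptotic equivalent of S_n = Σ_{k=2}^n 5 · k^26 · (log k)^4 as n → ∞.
S_n ~ 5 · n^27 · (log n)^4 / 27

By integral comparison, S_n = ∫_1^n 5 · x^26 · (log x)^4 dx + O(n^26 · (log n)^4). For the integral, the leading term of ∫_1^n x^26 (log x)^4 dx is n^27/27 · (log n)^4 (by repeated integration by parts; each step lowers the log-exponent and produces a relatively O(1/log n) correction). Hence S_n ~ 5 · n^27 · (log n)^4 / 27.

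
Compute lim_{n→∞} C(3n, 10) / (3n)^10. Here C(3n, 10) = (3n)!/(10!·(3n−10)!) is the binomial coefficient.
lim = 1/10! = 1/3628800

With N = 3n → ∞: C(N, 10) / N^10 = [N(N−1)…(N−9)] / (10! · N^10) = (1/10!) · 1 · (1 − 1/(3n)) · … · (1 − 9/(3n)). Each factor → 1 as N → ∞, so the limit is 1/10! = 1/3628800.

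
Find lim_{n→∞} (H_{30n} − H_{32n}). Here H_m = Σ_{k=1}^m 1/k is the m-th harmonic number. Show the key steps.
lim = ln(30/32) = ln(15/16)

Euler-Maclaurin gives H_m = ln m + γ + 1/(2m) + O(1/m^2). The γ and O(1/m) terms cancel in the difference:
  H_{30n} − H_{32n} = ln(30n) − ln(32n) + O(1/n) = ln(30/32) + O(1/n).
Hence the limit is ln(30/32) = ln(15/16).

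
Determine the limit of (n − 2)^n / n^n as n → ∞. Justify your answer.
lim = e^(−2)

Rewrite as (1 − 2/n)^(n). By the standard limit (1 + x/n)^n → e^x, we have (1 − 2/n)^n → e^(−2), and raising to the 1st power gives e^(−2).
More precisely, ln[(1 − 2/n)^(n)] = n · ln(1 − 2/n) = n · (-2/n + O(1/n^2)) = -2 + O(1/n) → -2.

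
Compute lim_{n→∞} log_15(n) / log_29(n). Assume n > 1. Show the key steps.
lim = ln(29) / ln(15) = log_15(29)

Change of base: log_15(n) = ln n / ln 15 and log_29(n) = ln n / ln 29. The ratio is (ln n / ln 15) · (ln 29 / ln n) = ln 29 / ln 15, a constant independent of n. So the limit is ln 29 / ln 15 = log_15(29).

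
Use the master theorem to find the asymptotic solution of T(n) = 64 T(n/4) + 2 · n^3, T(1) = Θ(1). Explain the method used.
T(n) = Θ(n^3 log n)

log_4 64 = 3, and f(n) = 2 · n^3 = Θ(n^(log_4 64)). This is Case 2 of the master theorem: T(n) = Θ(f(n) · log n) = Θ(n^3 log n).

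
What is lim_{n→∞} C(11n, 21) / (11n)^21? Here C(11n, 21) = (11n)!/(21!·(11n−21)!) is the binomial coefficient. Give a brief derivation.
lim = 1/21! = 1/51090942171709440000

With N = 11n → ∞: C(N, 21) / N^21 = [N(N−1)…(N−20)] / (21! · N^21) = (1/21!) · 1 · (1 − 1/(11n)) · … · (1 − 20/(11n)). Each factor → 1 as N → ∞, so the limit is 1/21! = 1/51090942171709440000.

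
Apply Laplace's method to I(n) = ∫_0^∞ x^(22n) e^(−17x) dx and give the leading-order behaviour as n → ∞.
I(n) ~ (sqrt(2π·22n) / 17) · (22n/(17e))^(22n)

Write the integrand as exp(22n ln x − 17x) and set f(x) = 22n ln x − 17x. Then f'(x) = 22n/x − 17 = 0 at x* = 22n/17, and f''(x*) = −22n/x*^2 = −17^2/(22n). Laplace's method (interior maximum) gives
  I(n) ~ e^(f(x*)) · sqrt(2π / |f''(x*)|)
        = exp(22n ln(22n/17) − 22n) · sqrt(2π · 22n / 17^2)
        = (22n/17)^(22n) e^(−22n) · sqrt(2π·22n) / 17
        = (sqrt(2π·22n) / 17) · (22n/(17e))^(22n).
This matches Γ(22n+1)/17^(22n+1) with Stirling applied to Γ.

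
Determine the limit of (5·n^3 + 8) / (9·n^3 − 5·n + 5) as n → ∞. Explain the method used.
lim = 5/9

For large n the leading n^3 terms dominate both numerator and denominator. Dividing top and bottom by n^3, every other term tends to 0, leaving 5/9.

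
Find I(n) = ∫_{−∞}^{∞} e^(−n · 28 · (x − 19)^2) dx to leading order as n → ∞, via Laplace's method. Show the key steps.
I(n) = sqrt(π/(28n))

Here φ(x) = 28 · (x − 19)^2 has its unique minimum at x* = 19 with φ(x*) = 0 and φ''(x*) = 56. Laplace's method gives
  I(n) ~ e^(−n φ(x*)) · sqrt(2π / (n · φ''(x*))) = sqrt(2π / (56n)) = sqrt(π/(28n)).
This is exact: substituting u = (x − 19)·sqrt(28n) gives I(n) = (1/sqrt(28n)) ∫_{−∞}^{∞} e^(−u^2) du = sqrt(π/(28n)).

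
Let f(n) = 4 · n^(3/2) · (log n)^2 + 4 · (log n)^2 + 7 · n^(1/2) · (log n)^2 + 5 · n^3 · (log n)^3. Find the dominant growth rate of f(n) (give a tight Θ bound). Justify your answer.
f(n) ∈ Θ(n^3 · (log n)^3)

Compare the terms by growth order. For large n, n^a · (log n)^b dominates n^a' · (log n)^b' iff a > a', or (a = a' and b > b'). Ranking the 4 terms shows the dominant one is 5 · n^3 · (log n)^3. Hence f(n) ∈ Θ(n^3 · (log n)^3).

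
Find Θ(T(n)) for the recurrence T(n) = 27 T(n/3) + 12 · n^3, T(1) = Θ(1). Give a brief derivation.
T(n) = Θ(n^3 log n)

log_3 27 = 3, and f(n) = 12 · n^3 = Θ(n^(log_3 27)). This is Case 2 of the master theorem: T(n) = Θ(f(n) · log n) = Θ(n^3 log n).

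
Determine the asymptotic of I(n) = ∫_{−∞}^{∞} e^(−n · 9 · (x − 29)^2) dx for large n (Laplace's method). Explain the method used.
I(n) = sqrt(π/(9n))

Here φ(x) = 9 · (x − 29)^2 has its unique minimum at x* = 29 with φ(x*) = 0 and φ''(x*) = 18. Laplace's method gives
  I(n) ~ e^(−n φ(x*)) · sqrt(2π / (n · φ''(x*))) = sqrt(2π / (18n)) = sqrt(π/(9n)).
This is exact: substituting u = (x − 29)·sqrt(9n) gives I(n) = (1/sqrt(9n)) ∫_{−∞}^{∞} e^(−u^2) du = sqrt(π/(9n)).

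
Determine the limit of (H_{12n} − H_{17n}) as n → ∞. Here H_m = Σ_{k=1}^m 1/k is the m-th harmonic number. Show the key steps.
lim = ln(12/17)

Euler-Maclaurin gives H_m = ln m + γ + 1/(2m) + O(1/m^2). The γ and O(1/m) terms cancel in the difference:
  H_{12n} − H_{17n} = ln(12n) − ln(17n) + O(1/n) = ln(12/17) + O(1/n).
Hence the limit is ln(12/17).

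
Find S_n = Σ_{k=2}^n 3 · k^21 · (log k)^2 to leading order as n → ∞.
S_n ~ 3 · n^22 · (log n)^2 / 22

By integral comparison, S_n = ∫_1^n 3 · x^21 · (log x)^2 dx + O(n^21 · (log n)^2). For the integral, the leading term of ∫_1^n x^21 (log x)^2 dx is n^22/22 · (log n)^2 (by repeated integration by parts; each step lowers the log-exponent and produces a relatively O(1/log n) correction). Hence S_n ~ 3 · n^22 · (log n)^2 / 22.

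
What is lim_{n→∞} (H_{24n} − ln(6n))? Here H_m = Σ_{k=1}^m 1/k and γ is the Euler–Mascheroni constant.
lim = ln 4 + γ

By Euler-Maclaurin, H_m = ln m + γ + O(1/m). So
  H_{24n} − ln(6n) = ln(24n) + γ − ln(6n) + O(1/n)
                       = ln(24/6) + γ + O(1/n).
Hence the limit is ln(24/6) + γ (= ln 4).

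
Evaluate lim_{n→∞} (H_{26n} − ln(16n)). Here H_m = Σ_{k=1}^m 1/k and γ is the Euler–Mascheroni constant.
lim = ln(13/8) + γ

By Euler-Maclaurin, H_m = ln m + γ + O(1/m). So
  H_{26n} − ln(16n) = ln(26n) + γ − ln(16n) + O(1/n)
                       = ln(26/16) + γ + O(1/n).
Hence the limit is ln(26/16) + γ (= ln(13/8)).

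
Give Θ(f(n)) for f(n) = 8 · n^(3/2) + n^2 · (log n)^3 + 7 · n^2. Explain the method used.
f(n) ∈ Θ(n^2 · (log n)^3)

Compare the terms by growth order. For large n, n^a · (log n)^b dominates n^a' · (log n)^b' iff a > a', or (a = a' and b > b'). Ranking the 3 terms shows the dominant one is n^2 · (log n)^3. Hence f(n) ∈ Θ(n^2 · (log n)^3).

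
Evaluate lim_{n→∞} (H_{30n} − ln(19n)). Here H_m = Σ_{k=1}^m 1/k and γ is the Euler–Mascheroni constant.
lim = ln(30/19) + γ

By Euler-Maclaurin, H_m = ln m + γ + O(1/m). So
  H_{30n} − ln(19n) = ln(30n) + γ − ln(19n) + O(1/n)
                       = ln(30/19) + γ + O(1/n).
Hence the limit is ln(30/19) + γ.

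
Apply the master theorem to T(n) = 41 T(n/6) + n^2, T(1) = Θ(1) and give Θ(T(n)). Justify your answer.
T(n) = Θ(n^(log_6 41))

Master theorem: compare f(n) = n^2 to n^(log_6 41) where log_6 41 ≈ 2.073. Since 2 < log_6 41, we have f(n) = O(n^(log_6 41 − ε)) for some ε > 0 — Case 1. Hence T(n) = Θ(n^(log_6 41)).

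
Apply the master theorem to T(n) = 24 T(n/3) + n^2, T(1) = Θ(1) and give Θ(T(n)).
T(n) = Θ(n^(log_3 24))

Master theorem: compare f(n) = n^2 to n^(log_3 24) where log_3 24 ≈ 2.893. Since 2 < log_3 24, we have f(n) = O(n^(log_3 24 − ε)) for some ε > 0 — Case 1. Hence T(n) = Θ(n^(log_3 24)).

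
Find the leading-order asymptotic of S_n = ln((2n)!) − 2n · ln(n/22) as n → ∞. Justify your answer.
S_n ~ 2n · (ln 44 − 1) + O(ln n)

Stirling: ln((2n)!) = 2n ln(2n) − 2n + O(ln n).
  S_n = 2n ln(2n) − 2n − 2n ln(n/22) + O(ln n)
      = 2n ln(2n) − 2n ln n + 2n ln 22 − 2n + O(ln n)
      = 2n ln 2 + 2n ln 22 − 2n + O(ln n)
      = 2n (ln 44 − 1) + O(ln n).
Numerically ln(44) − 1 ≈ 2.7842.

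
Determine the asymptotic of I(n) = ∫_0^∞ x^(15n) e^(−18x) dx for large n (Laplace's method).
I(n) ~ (sqrt(2π·15n) / 18) · (15n/(18e))^(15n)

Write the integrand as exp(15n ln x − 18x) and set f(x) = 15n ln x − 18x. Then f'(x) = 15n/x − 18 = 0 at x* = 15n/18, and f''(x*) = −15n/x*^2 = −18^2/(15n). Laplace's method (interior maximum) gives
  I(n) ~ e^(f(x*)) · sqrt(2π / |f''(x*)|)
        = exp(15n ln(15n/18) − 15n) · sqrt(2π · 15n / 18^2)
        = (15n/18)^(15n) e^(−15n) · sqrt(2π·15n) / 18
        = (sqrt(2π·15n) / 18) · (15n/(18e))^(15n).
This matches Γ(15n+1)/18^(15n+1) with Stirling applied to Γ.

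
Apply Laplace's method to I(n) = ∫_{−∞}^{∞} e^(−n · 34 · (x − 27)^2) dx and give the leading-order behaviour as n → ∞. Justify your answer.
I(n) = sqrt(π/(34n))

Here φ(x) = 34 · (x − 27)^2 has its unique minimum at x* = 27 with φ(x*) = 0 and φ''(x*) = 68. Laplace's method gives
  I(n) ~ e^(−n φ(x*)) · sqrt(2π / (n · φ''(x*))) = sqrt(2π / (68n)) = sqrt(π/(34n)).
This is exact: substituting u = (x − 27)·sqrt(34n) gives I(n) = (1/sqrt(34n)) ∫_{−∞}^{∞} e^(−u^2) du = sqrt(π/(34n)).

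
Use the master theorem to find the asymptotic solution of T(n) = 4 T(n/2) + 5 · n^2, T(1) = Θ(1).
T(n) = Θ(n^2 log n)

log_2 4 = 2, and f(n) = 5 · n^2 = Θ(n^(log_2 4)). This is Case 2 of the master theorem: T(n) = Θ(f(n) · log n) = Θ(n^2 log n).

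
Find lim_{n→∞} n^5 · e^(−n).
lim = 0

Exponentials with base > 1 dominate every fixed polynomial: for any fixed c, n^c / e^n → 0 as n → ∞ (e.g. by the ratio test, or since e^n grows faster than any power of n). Hence n^5 · e^(−n) = n^5 / e^n → 0.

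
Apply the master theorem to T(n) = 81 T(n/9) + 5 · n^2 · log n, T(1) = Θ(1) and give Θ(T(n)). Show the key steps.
T(n) = Θ(n^2 · (log n)^2)

Here log_9 81 = 2 and f(n) = 5 · n^2 · log n = Θ(n^(log_9 81) · (log n)^1). This is the extended Case 2 of the master theorem (f matches the critical exponent up to log factors), giving T(n) = Θ(n^(log_9 81) · (log n)^(1+1)) = Θ(n^2 · (log n)^2).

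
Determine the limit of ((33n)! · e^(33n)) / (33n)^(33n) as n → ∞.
lim = ∞

Stirling: (33n)! ~ sqrt(2π·33n) · (33n/e)^(33n). Hence
  (33n)! · e^(33n) / (33n)^(33n) ~ sqrt(2π·33n) = sqrt(2π·33) · sqrt(n) → ∞.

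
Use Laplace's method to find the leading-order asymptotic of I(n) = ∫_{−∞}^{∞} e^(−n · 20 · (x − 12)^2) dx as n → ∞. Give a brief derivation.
I(n) = sqrt(π/(20n))

Here φ(x) = 20 · (x − 12)^2 has its unique minimum at x* = 12 with φ(x*) = 0 and φ''(x*) = 40. Laplace's method gives
  I(n) ~ e^(−n φ(x*)) · sqrt(2π / (n · φ''(x*))) = sqrt(2π / (40n)) = sqrt(π/(20n)).
This is exact: substituting u = (x − 12)·sqrt(20n) gives I(n) = (1/sqrt(20n)) ∫_{−∞}^{∞} e^(−u^2) du = sqrt(π/(20n)).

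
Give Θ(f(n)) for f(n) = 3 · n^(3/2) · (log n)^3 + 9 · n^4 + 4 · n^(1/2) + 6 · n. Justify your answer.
f(n) ∈ Θ(n^4)

Compare the terms by growth order. For large n, n^a · (log n)^b dominates n^a' · (log n)^b' iff a > a', or (a = a' and b > b'). Ranking the 4 terms shows the dominant one is 9 · n^4. Hence f(n) ∈ Θ(n^4).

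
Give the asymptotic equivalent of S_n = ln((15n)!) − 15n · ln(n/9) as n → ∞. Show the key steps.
S_n ~ 15n · (ln 135 − 1) + O(ln n)

Stirling: ln((15n)!) = 15n ln(15n) − 15n + O(ln n).
  S_n = 15n ln(15n) − 15n − 15n ln(n/9) + O(ln n)
      = 15n ln(15n) − 15n ln n + 15n ln 9 − 15n + O(ln n)
      = 15n ln 15 + 15n ln 9 − 15n + O(ln n)
      = 15n (ln 135 − 1) + O(ln n).
Numerically ln(135) − 1 ≈ 3.9053.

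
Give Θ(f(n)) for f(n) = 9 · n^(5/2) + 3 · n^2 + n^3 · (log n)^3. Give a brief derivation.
f(n) ∈ Θ(n^3 · (log n)^3)

Compare the terms by growth order. For large n, n^a · (log n)^b dominates n^a' · (log n)^b' iff a > a', or (a = a' and b > b'). Ranking the 3 terms shows the dominant one is n^3 · (log n)^3. Hence f(n) ∈ Θ(n^3 · (log n)^3).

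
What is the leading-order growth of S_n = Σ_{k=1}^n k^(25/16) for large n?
S_n ~ (16/41) · n^(41/16)

Integral comparison: Σ_{k=1}^n k^(25/16) = ∫_0^n x^(25/16) dx + O(n^(25/16)). The integral is n^(1 + 25/16) / (1 + 25/16) = n^((25+16)/16) / ((25+16)/16) = (16/41) · n^(41/16).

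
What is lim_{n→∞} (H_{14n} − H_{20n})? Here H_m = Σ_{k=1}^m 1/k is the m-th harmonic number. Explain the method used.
lim = ln(14/20) = ln(7/10)

Euler-Maclaurin gives H_m = ln m + γ + 1/(2m) + O(1/m^2). The γ and O(1/m) terms cancel in the difference:
  H_{14n} − H_{20n} = ln(14n) − ln(20n) + O(1/n) = ln(14/20) + O(1/n).
Hence the limit is ln(14/20) = ln(7/10).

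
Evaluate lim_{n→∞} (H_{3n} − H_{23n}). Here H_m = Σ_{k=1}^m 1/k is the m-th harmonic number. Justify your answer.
lim = ln(3/23)

Euler-Maclaurin gives H_m = ln m + γ + 1/(2m) + O(1/m^2). The γ and O(1/m) terms cancel in the difference:
  H_{3n} − H_{23n} = ln(3n) − ln(23n) + O(1/n) = ln(3/23) + O(1/n).
Hence the limit is ln(3/23).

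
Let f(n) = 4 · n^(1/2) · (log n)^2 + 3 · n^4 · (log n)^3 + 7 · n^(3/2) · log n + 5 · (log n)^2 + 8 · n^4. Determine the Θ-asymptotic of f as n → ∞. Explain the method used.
f(n) ∈ Θ(n^4 · (log n)^3)

Compare the terms by growth order. For large n, n^a · (log n)^b dominates n^a' · (log n)^b' iff a > a', or (a = a' and b > b'). Ranking the 5 terms shows the dominant one is 3 · n^4 · (log n)^3. Hence f(n) ∈ Θ(n^4 · (log n)^3).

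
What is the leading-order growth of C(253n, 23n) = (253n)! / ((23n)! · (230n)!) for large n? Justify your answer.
C(253n, 23n) ~ (285311670611/10000000000)^(23n) · sqrt(11/(20π·23n))

Write N = 23n. Apply Stirling to each factorial:
  (11N)! ~ sqrt(2π·11N) · (11N/e)^(11N),
  N! ~ sqrt(2π N) · (N/e)^N,
  (10N)! ~ sqrt(2π·10N) · (10N/e)^(10N).
The exponential factors combine to (11N)^(11N) / (N^N · (10N)^(10N)) = 11^(11N)/10^(10N) = (11^11/10^10)^N = (285311670611/10000000000)^N.
The square-root prefactors combine to sqrt(2π·11N) / (sqrt(2π N)·sqrt(2π·10N)) = sqrt(11 / (2π·10·N)) = sqrt(11/(20π·23n)).
Substituting N = 23n: C(253n, 23n) ~ (285311670611/10000000000)^(23n) · sqrt(11/(20π·23n)).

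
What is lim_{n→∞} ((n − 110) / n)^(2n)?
lim = e^(−220)

Rewrite as (1 − 110/n)^(2n). By the standard limit (1 + x/n)^n → e^x, we have (1 − 110/n)^n → e^(−110), and raising to the 2nd power gives e^(−220).
More precisely, ln[(1 − 110/n)^(2n)] = 2n · ln(1 − 110/n) = 2n · (-110/n + O(1/n^2)) = -220 + O(1/n) → -220.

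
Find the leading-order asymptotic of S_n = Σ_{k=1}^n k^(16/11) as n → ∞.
S_n ~ (11/27) · n^(27/11)

Integral comparison: Σ_{k=1}^n k^(16/11) = ∫_0^n x^(16/11) dx + O(n^(16/11)). The integral is n^(1 + 16/11) / (1 + 16/11) = n^((16+11)/11) / ((16+11)/11) = (11/27) · n^(27/11).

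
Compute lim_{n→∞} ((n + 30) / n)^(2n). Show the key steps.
lim = e^60

Rewrite as (1 + 30/n)^(2n). By the standard limit (1 + x/n)^n → e^x, we have (1 + 30/n)^n → e^30, and raising to the 2nd power gives e^60.
More precisely, ln[(1 + 30/n)^(2n)] = 2n · ln(1 + 30/n) = 2n · (30/n + O(1/n^2)) = 60 + O(1/n) → 60.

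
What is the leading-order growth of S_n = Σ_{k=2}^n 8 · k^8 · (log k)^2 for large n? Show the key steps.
S_n ~ 8 · n^9 · (log n)^2 / 9

By integral comparison, S_n = ∫_1^n 8 · x^8 · (log x)^2 dx + O(n^8 · (log n)^2). For the integral, the leading term of ∫_1^n x^8 (log x)^2 dx is n^9/9 · (log n)^2 (by repeated integration by parts; each step lowers the log-exponent and produces a relatively O(1/log n) correction). Hence S_n ~ 8 · n^9 · (log n)^2 / 9.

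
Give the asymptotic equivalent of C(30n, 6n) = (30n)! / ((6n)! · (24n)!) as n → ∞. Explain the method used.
C(30n, 6n) ~ (3125/256)^(6n) · sqrt(5/(8π·6n))

Write N = 6n. Apply Stirling to each factorial:
  (5N)! ~ sqrt(2π·5N) · (5N/e)^(5N),
  N! ~ sqrt(2π N) · (N/e)^N,
  (4N)! ~ sqrt(2π·4N) · (4N/e)^(4N).
The exponential factors combine to (5N)^(5N) / (N^N · (4N)^(4N)) = 5^(5N)/4^(4N) = (5^5/4^4)^N = (3125/256)^N.
The square-root prefactors combine to sqrt(2π·5N) / (sqrt(2π N)·sqrt(2π·4N)) = sqrt(5 / (2π·4·N)) = sqrt(5/(8π·6n)).
Substituting N = 6n: C(30n, 6n) ~ (3125/256)^(6n) · sqrt(5/(8π·6n)).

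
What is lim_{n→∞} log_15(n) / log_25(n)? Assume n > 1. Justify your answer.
lim = ln(25) / ln(15) = log_15(25)

Change of base: log_15(n) = ln n / ln 15 and log_25(n) = ln n / ln 25. The ratio is (ln n / ln 15) · (ln 25 / ln n) = ln 25 / ln 15, a constant independent of n. So the limit is ln 25 / ln 15 = log_15(25).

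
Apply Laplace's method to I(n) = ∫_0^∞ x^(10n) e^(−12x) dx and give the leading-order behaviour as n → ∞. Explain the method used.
I(n) ~ (sqrt(2π·10n) / 12) · (10n/(12e))^(10n)

Write the integrand as exp(10n ln x − 12x) and set f(x) = 10n ln x − 12x. Then f'(x) = 10n/x − 12 = 0 at x* = 10n/12, and f''(x*) = −10n/x*^2 = −12^2/(10n). Laplace's method (interior maximum) gives
  I(n) ~ e^(f(x*)) · sqrt(2π / |f''(x*)|)
        = exp(10n ln(10n/12) − 10n) · sqrt(2π · 10n / 12^2)
        = (10n/12)^(10n) e^(−10n) · sqrt(2π·10n) / 12
        = (sqrt(2π·10n) / 12) · (10n/(12e))^(10n).
This matches Γ(10n+1)/12^(10n+1) with Stirling applied to Γ.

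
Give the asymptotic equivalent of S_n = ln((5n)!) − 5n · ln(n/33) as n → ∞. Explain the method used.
S_n ~ 5n · (ln 165 − 1) + O(ln n)

Stirling: ln((5n)!) = 5n ln(5n) − 5n + O(ln n).
  S_n = 5n ln(5n) − 5n − 5n ln(n/33) + O(ln n)
      = 5n ln(5n) − 5n ln n + 5n ln 33 − 5n + O(ln n)
      = 5n ln 5 + 5n ln 33 − 5n + O(ln n)
      = 5n (ln 165 − 1) + O(ln n).
Numerically ln(165) − 1 ≈ 4.1059.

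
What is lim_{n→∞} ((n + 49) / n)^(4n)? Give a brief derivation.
lim = e^196

Rewrite as (1 + 49/n)^(4n). By the standard limit (1 + x/n)^n → e^x, we have (1 + 49/n)^n → e^49, and raising to the 4th power gives e^196.
More precisely, ln[(1 + 49/n)^(4n)] = 4n · ln(1 + 49/n) = 4n · (49/n + O(1/n^2)) = 196 + O(1/n) → 196.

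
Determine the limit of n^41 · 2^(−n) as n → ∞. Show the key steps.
lim = 0

Exponentials with base > 1 dominate every fixed polynomial: for any fixed c, n^c / 2^n → 0 as n → ∞ (e.g. by the ratio test, or by writing 2^n = e^(n ln 2) and noting e^(n ln 2) / n^c → ∞). Hence n^41 · 2^(−n) = n^41 / 2^n → 0.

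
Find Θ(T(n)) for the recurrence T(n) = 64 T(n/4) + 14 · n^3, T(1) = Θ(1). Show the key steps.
T(n) = Θ(n^3 log n)

log_4 64 = 3, and f(n) = 14 · n^3 = Θ(n^(log_4 64)). This is Case 2 of the master theorem: T(n) = Θ(f(n) · log n) = Θ(n^3 log n).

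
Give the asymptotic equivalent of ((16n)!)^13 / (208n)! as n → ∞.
((16n)!)^13/(208n)! ~ ((2π·16n)^(12/2) / sqrt(13)) · 13^(−13·16n)  →  0

Write N = 16n. Stirling: N! ~ sqrt(2π N)(N/e)^N and (13N)! ~ sqrt(2π·13N)·(13N/e)^(13N).
  (N!)^13/(13N)! ~ (2π N)^(13/2) (N/e)^(13N) / [sqrt(2π·13N) (13N/e)^(13N)]
     = (2π N)^(13/2) / sqrt(2π·13N) · (N/(13N))^(13N)
     = (2π N)^((13−1)/2) / sqrt(13) · 13^(−13N).
Since 13^13 > 1, the factor 13^(−13N) decays exponentially, so the ratio → 0. Substituting N = 16n gives the stated form.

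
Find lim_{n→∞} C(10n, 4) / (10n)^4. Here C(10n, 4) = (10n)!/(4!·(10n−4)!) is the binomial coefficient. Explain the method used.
lim = 1/4! = 1/24

With N = 10n → ∞: C(N, 4) / N^4 = [N(N−1)…(N−3)] / (4! · N^4) = (1/4!) · 1 · (1 − 1/(10n)) · (1 − 2/(10n)) · (1 − 3/(10n)). Each factor → 1 as N → ∞, so the limit is 1/4! = 1/24.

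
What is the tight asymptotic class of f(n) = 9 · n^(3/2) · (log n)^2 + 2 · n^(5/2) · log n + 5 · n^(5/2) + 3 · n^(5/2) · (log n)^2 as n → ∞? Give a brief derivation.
f(n) ∈ Θ(n^(5/2) · (log n)^2)

Compare the terms by growth order. For large n, n^a · (log n)^b dominates n^a' · (log n)^b' iff a > a', or (a = a' and b > b'). Ranking the 4 terms shows the dominant one is 3 · n^(5/2) · (log n)^2. Hence f(n) ∈ Θ(n^(5/2) · (log n)^2).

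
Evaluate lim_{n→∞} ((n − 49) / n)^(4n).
lim = e^(−196)

Rewrite as (1 − 49/n)^(4n). By the standard limit (1 + x/n)^n → e^x, we have (1 − 49/n)^n → e^(−49), and raising to the 4th power gives e^(−196).
More precisely, ln[(1 − 49/n)^(4n)] = 4n · ln(1 − 49/n) = 4n · (-49/n + O(1/n^2)) = -196 + O(1/n) → -196.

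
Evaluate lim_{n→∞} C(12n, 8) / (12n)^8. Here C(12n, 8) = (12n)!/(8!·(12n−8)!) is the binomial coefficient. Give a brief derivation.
lim = 1/8! = 1/40320

With N = 12n → ∞: C(N, 8) / N^8 = [N(N−1)…(N−7)] / (8! · N^8) = (1/8!) · 1 · (1 − 1/(12n)) · … · (1 − 7/(12n)). Each factor → 1 as N → ∞, so the limit is 1/8! = 1/40320.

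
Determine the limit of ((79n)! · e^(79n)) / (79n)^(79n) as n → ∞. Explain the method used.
lim = ∞

Stirling: (79n)! ~ sqrt(2π·79n) · (79n/e)^(79n). Hence
  (79n)! · e^(79n) / (79n)^(79n) ~ sqrt(2π·79n) = sqrt(2π·79) · sqrt(n) → ∞.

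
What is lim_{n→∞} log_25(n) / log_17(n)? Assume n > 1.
lim = ln(17) / ln(25) = log_25(17)

Change of base: log_25(n) = ln n / ln 25 and log_17(n) = ln n / ln 17. The ratio is (ln n / ln 25) · (ln 17 / ln n) = ln 17 / ln 25, a constant independent of n. So the limit is ln 17 / ln 25 = log_25(17).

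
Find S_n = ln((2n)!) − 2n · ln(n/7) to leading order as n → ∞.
S_n ~ 2n · (ln 14 − 1) + O(ln n)

Stirling: ln((2n)!) = 2n ln(2n) − 2n + O(ln n).
  S_n = 2n ln(2n) − 2n − 2n ln(n/7) + O(ln n)
      = 2n ln(2n) − 2n ln n + 2n ln 7 − 2n + O(ln n)
      = 2n ln 2 + 2n ln 7 − 2n + O(ln n)
      = 2n (ln 14 − 1) + O(ln n).
Numerically ln(14) − 1 ≈ 1.6391.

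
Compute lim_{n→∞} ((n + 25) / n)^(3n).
lim = e^75

Rewrite as (1 + 25/n)^(3n). By the standard limit (1 + x/n)^n → e^x, we have (1 + 25/n)^n → e^25, and raising to the 3rd power gives e^75.
More precisely, ln[(1 + 25/n)^(3n)] = 3n · ln(1 + 25/n) = 3n · (25/n + O(1/n^2)) = 75 + O(1/n) → 75.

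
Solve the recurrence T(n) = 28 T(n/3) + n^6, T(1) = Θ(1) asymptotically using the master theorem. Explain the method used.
T(n) = Θ(n^6)

log_3 28 ≈ 3.033. f(n) = n^6 dominates n^(log_3 28) since 6 > 3.033, and the regularity condition a·f(n/b) = 28·(n/3)^6 = (28/729)·n^6 ≤ c·f(n) holds with c = 28/729 ≈ 0.0384 < 1. So this is Case 3: T(n) = Θ(f(n)) = Θ(n^6).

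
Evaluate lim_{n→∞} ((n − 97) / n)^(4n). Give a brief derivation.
lim = e^(−388)

Rewrite as (1 − 97/n)^(4n). By the standard limit (1 + x/n)^n → e^x, we have (1 − 97/n)^n → e^(−97), and raising to the 4th power gives e^(−388).
More precisely, ln[(1 − 97/n)^(4n)] = 4n · ln(1 − 97/n) = 4n · (-97/n + O(1/n^2)) = -388 + O(1/n) → -388.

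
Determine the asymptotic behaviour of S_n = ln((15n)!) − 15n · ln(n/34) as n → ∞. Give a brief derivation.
S_n ~ 15n · (ln 510 − 1) + O(ln n)

Stirling: ln((15n)!) = 15n ln(15n) − 15n + O(ln n).
  S_n = 15n ln(15n) − 15n − 15n ln(n/34) + O(ln n)
      = 15n ln(15n) − 15n ln n + 15n ln 34 − 15n + O(ln n)
      = 15n ln 15 + 15n ln 34 − 15n + O(ln n)
      = 15n (ln 510 − 1) + O(ln n).
Numerically ln(510) − 1 ≈ 5.2344.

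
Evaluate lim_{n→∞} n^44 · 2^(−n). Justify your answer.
lim = 0

Exponentials with base > 1 dominate every fixed polynomial: for any fixed c, n^c / 2^n → 0 as n → ∞ (e.g. by the ratio test, or by writing 2^n = e^(n ln 2) and noting e^(n ln 2) / n^c → ∞). Hence n^44 · 2^(−n) = n^44 / 2^n → 0.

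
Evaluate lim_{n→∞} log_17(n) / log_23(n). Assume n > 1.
lim = ln(23) / ln(17) = log_17(23)

Change of base: log_17(n) = ln n / ln 17 and log_23(n) = ln n / ln 23. The ratio is (ln n / ln 17) · (ln 23 / ln n) = ln 23 / ln 17, a constant independent of n. So the limit is ln 23 / ln 17 = log_17(23).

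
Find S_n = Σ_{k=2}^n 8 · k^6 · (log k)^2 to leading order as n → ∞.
S_n ~ 8 · n^7 · (log n)^2 / 7

By integral comparison, S_n = ∫_1^n 8 · x^6 · (log x)^2 dx + O(n^6 · (log n)^2). For the integral, the leading term of ∫_1^n x^6 (log x)^2 dx is n^7/7 · (log n)^2 (by repeated integration by parts; each step lowers the log-exponent and produces a relatively O(1/log n) correction). Hence S_n ~ 8 · n^7 · (log n)^2 / 7.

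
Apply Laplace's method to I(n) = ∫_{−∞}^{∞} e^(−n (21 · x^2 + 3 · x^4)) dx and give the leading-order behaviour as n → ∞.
I(n) ~ sqrt(π/(21n))

φ(x) = 21 · x^2 + 3 · x^4 has its unique global minimum at x* = 0 (since φ'(x) = 42x + 12x^3 = 0 only at x = 0 for real x with both coefficients positive, and φ → ∞ as |x| → ∞). At x* = 0, φ(0) = 0 and φ''(0) = 42. Laplace's method then gives
  I(n) ~ sqrt(2π / (n · φ''(0))) · e^(−n φ(0)) = sqrt(2π / (42n)) = sqrt(π/(21n)).
The 3 · x^4 term contributes only at subleading order (an O(1/n) relative correction).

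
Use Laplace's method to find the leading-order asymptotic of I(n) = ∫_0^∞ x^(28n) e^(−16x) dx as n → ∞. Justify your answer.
I(n) ~ (sqrt(2π·28n) / 16) · (28n/(16e))^(28n)

Write the integrand as exp(28n ln x − 16x) and set f(x) = 28n ln x − 16x. Then f'(x) = 28n/x − 16 = 0 at x* = 28n/16, and f''(x*) = −28n/x*^2 = −16^2/(28n). Laplace's method (interior maximum) gives
  I(n) ~ e^(f(x*)) · sqrt(2π / |f''(x*)|)
        = exp(28n ln(28n/16) − 28n) · sqrt(2π · 28n / 16^2)
        = (28n/16)^(28n) e^(−28n) · sqrt(2π·28n) / 16
        = (sqrt(2π·28n) / 16) · (28n/(16e))^(28n).
This matches Γ(28n+1)/16^(28n+1) with Stirling applied to Γ.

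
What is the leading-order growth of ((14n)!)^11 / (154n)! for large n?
((14n)!)^11/(154n)! ~ ((2π·14n)^(10/2) / sqrt(11)) · 11^(−11·14n)  →  0

Write N = 14n. Stirling: N! ~ sqrt(2π N)(N/e)^N and (11N)! ~ sqrt(2π·11N)·(11N/e)^(11N).
  (N!)^11/(11N)! ~ (2π N)^(11/2) (N/e)^(11N) / [sqrt(2π·11N) (11N/e)^(11N)]
     = (2π N)^(11/2) / sqrt(2π·11N) · (N/(11N))^(11N)
     = (2π N)^((11−1)/2) / sqrt(11) · 11^(−11N).
Since 11^11 > 1, the factor 11^(−11N) decays exponentially, so the ratio → 0. Substituting N = 14n gives the stated form.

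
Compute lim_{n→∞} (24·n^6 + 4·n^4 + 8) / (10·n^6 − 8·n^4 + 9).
lim = 24/10 = 12/5

For large n the leading n^6 terms dominate both numerator and denominator. Dividing top and bottom by n^6, every other term tends to 0, leaving 24/10 = 12/5.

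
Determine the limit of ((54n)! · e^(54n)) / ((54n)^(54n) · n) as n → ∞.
lim = 0

Stirling: (54n)! ~ sqrt(2π·54n) · (54n/e)^(54n). Hence
  (54n)! · e^(54n) / (54n)^(54n) ~ sqrt(2π·54n).
Dividing by n: sqrt(2π·54n) / n = sqrt(2π·54) · n^((1−2)/2), so the expression behaves like sqrt(2π·54) · n^((1−2)/2) → 0.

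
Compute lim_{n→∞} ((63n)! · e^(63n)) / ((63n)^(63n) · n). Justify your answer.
lim = 0

Stirling: (63n)! ~ sqrt(2π·63n) · (63n/e)^(63n). Hence
  (63n)! · e^(63n) / (63n)^(63n) ~ sqrt(2π·63n).
Dividing by n: sqrt(2π·63n) / n = sqrt(2π·63) · n^((1−2)/2), so the expression behaves like sqrt(2π·63) · n^((1−2)/2) → 0.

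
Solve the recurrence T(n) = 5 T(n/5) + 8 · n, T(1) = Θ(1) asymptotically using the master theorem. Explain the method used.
T(n) = Θ(n log n)

log_5 5 = 1, and f(n) = 8 · n = Θ(n^(log_5 5)). This is Case 2 of the master theorem: T(n) = Θ(f(n) · log n) = Θ(n log n).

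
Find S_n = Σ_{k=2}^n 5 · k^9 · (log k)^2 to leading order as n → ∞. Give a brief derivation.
S_n ~ n^10 · (log n)^2 / 2

By integral comparison, S_n = ∫_1^n 5 · x^9 · (log x)^2 dx + O(n^9 · (log n)^2). For the integral, the leading term of ∫_1^n x^9 (log x)^2 dx is n^10/10 · (log n)^2 (by repeated integration by parts; each step lowers the log-exponent and produces a relatively O(1/log n) correction). Hence S_n ~ n^10 · (log n)^2 / 2.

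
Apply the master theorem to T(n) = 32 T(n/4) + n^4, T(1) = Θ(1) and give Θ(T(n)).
T(n) = Θ(n^4)

log_4 32 ≈ 2.500. f(n) = n^4 dominates n^(log_4 32) since 4 > 2.500, and the regularity condition a·f(n/b) = 32·(n/4)^4 = (32/256)·n^4 ≤ c·f(n) holds with c = 32/256 ≈ 0.125 < 1. So this is Case 3: T(n) = Θ(f(n)) = Θ(n^4).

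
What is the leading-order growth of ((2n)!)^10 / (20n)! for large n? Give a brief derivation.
((2n)!)^10/(20n)! ~ ((2π·2n)^(9/2) / sqrt(10)) · 10^(−10·2n)  →  0

Write N = 2n. Stirling: N! ~ sqrt(2π N)(N/e)^N and (10N)! ~ sqrt(2π·10N)·(10N/e)^(10N).
  (N!)^10/(10N)! ~ (2π N)^(10/2) (N/e)^(10N) / [sqrt(2π·10N) (10N/e)^(10N)]
     = (2π N)^(10/2) / sqrt(2π·10N) · (N/(10N))^(10N)
     = (2π N)^((10−1)/2) / sqrt(10) · 10^(−10N).
Since 10^10 > 1, the factor 10^(−10N) decays exponentially, so the ratio → 0. Substituting N = 2n gives the stated form.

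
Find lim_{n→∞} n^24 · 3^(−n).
lim = 0

Exponentials with base > 1 dominate every fixed polynomial: for any fixed c, n^c / 3^n → 0 as n → ∞ (e.g. by the ratio test, or by writing 3^n = e^(n ln 3) and noting e^(n ln 3) / n^c → ∞). Hence n^24 · 3^(−n) = n^24 / 3^n → 0.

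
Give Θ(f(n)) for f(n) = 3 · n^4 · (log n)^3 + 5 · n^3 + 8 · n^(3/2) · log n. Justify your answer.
f(n) ∈ Θ(n^4 · (log n)^3)

Compare the terms by growth order. For large n, n^a · (log n)^b dominates n^a' · (log n)^b' iff a > a', or (a = a' and b > b'). Ranking the 3 terms shows the dominant one is 3 · n^4 · (log n)^3. Hence f(n) ∈ Θ(n^4 · (log n)^3).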